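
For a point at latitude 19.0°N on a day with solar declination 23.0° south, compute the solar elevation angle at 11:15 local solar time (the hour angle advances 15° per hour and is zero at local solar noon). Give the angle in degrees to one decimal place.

46.6°

Hour angle H = 15° × (11.25 − 12) = -11.25°.
With φ = 19.0°, δ = -23.0°, H = -11.25°: sin φ sin δ = -0.1272, cos φ cos δ cos H = 0.8536, so cos θ_z = 0.7264.
θ_z = arccos(0.7264) = 43.41°, so the elevation is 90° − 43.41° = 46.59°.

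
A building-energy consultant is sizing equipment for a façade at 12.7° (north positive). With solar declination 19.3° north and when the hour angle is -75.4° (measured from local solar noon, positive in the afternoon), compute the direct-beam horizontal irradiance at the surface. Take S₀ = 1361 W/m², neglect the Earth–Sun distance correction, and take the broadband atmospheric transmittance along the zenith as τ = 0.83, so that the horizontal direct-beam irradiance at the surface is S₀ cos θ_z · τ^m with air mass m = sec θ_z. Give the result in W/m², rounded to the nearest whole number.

225 W/m²

With φ = 12.7°, δ = 19.3°, H = -75.40°: sin φ sin δ = 0.0727, cos φ cos δ cos H = 0.2321, so cos θ_z = 0.3048.
Air mass m = 1/cos θ_z = 1/0.3048 = 3.281; τ^m = 0.83^3.281 = 0.5426.
Surface direct beam = 1361 × 0.3048 × 0.5426 = 225.09 W/m².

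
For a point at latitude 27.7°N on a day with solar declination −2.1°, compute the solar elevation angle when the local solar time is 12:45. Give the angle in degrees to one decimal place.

58.3°

Hour angle H = 15° × (12.75 − 12) = 11.25°.
With φ = 27.7°, δ = -2.1°, H = 11.25°: sin φ sin δ = -0.0170, cos φ cos δ cos H = 0.8678, so cos θ_z = 0.8508.
θ_z = arccos(0.8508) = 31.70°, so the elevation is 90° − 31.70° = 58.30°.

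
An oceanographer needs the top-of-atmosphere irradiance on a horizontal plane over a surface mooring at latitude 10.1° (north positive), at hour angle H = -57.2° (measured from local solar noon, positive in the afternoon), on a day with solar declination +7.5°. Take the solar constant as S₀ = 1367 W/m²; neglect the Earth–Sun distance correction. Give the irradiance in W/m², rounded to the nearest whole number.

754 W/m²

cos θ_z = sin φ sin δ + cos φ cos δ cos H = (0.1754)(0.1305) + (0.9845)(0.9914)(0.5417) = 0.5516.
Top-of-atmosphere irradiance = S₀ cos θ_z = 1367 × 0.5516 = 754.04 W/m².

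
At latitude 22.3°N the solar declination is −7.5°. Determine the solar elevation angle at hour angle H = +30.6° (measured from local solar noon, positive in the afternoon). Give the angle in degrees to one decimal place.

With φ = 22.3°, δ = -7.5°, H = 30.60°: sin φ sin δ = -0.0495, cos φ cos δ cos H = 0.7896, so cos θ_z = 0.7401.
θ_z = arccos(0.7401) = 42.26°, so the elevation is 90° − 42.26° = 47.74°.

47.7°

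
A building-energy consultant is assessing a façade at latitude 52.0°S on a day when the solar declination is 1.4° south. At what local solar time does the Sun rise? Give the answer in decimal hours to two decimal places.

The sunset hour angle satisfies cos H_s = −tan φ tan δ = -0.0313, giving H_s = 91.79°.
Sunrise is at 12 − H_s/15 = 12 − 6.119 = 5.881 h local solar time.

5.88 h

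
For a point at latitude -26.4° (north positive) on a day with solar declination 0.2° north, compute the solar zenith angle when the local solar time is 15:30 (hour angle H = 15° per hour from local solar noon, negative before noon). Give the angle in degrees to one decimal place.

Hour angle H = 15° × (15.5 − 12) = 52.50°.
With φ = -26.4°, δ = 0.2°, H = 52.50°: sin φ sin δ = -0.0016, cos φ cos δ cos H = 0.5453, so cos θ_z = 0.5437.
θ_z = arccos(0.5437) = 57.06°.

57.1°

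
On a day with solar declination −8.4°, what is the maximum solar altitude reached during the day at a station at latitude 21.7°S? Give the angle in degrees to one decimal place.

At local solar noon the hour angle is zero, so the elevation is 90° − |φ − δ| = 90° − |-21.7° − (-8.4°)| = 90° − 13.3° = 76.7°.

76.7°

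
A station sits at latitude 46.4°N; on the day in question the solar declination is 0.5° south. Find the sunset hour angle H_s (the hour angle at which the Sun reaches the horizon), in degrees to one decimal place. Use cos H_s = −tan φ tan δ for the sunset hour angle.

−tan φ tan δ = −(1.0501)(-0.0087) = 0.0091; H_s = arccos(0.0091) = 89.48°.

89.5°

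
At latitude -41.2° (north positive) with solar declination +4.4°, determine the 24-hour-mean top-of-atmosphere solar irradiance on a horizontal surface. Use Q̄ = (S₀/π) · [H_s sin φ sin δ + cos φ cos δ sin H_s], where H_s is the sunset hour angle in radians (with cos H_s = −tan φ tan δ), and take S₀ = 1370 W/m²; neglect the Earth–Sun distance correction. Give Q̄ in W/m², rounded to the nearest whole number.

−tan φ tan δ = −(-0.8754)(0.0769) = 0.0673; H_s = arccos(0.0673) = 86.14°. In radians, H_s = 1.5034.
H_s sin φ sin δ = 1.5034 × -0.6587 × 0.0767 = -0.0760.
cos φ cos δ sin H_s = 0.7524 × 0.9971 × 0.9977 = 0.7485.
Q̄ = (1370/π) × (-0.0760 + 0.7485) = 436.08 × 0.6725 = 293.26 W/m².

293 W/m²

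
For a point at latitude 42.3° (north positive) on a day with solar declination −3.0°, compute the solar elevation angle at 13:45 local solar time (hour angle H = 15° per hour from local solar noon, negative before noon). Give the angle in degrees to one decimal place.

Hour angle H = 15° × (13.75 − 12) = 26.25°.
cos θ_z = sin φ sin δ + cos φ cos δ cos H = (0.6730)(-0.0523) + (0.7396)(0.9986)(0.8969) = 0.6272.
θ_z = arccos(0.6272) = 51.16°, so the elevation is 90° − 51.16° = 38.84°.

38.8°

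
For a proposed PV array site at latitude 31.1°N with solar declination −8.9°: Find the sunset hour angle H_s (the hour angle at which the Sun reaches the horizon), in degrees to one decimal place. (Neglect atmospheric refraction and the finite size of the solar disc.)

84.6°

cos H_s = −tan(31.1°) · tan(-8.9°) = 0.0945, so H_s = arccos(0.0945) = 84.58°.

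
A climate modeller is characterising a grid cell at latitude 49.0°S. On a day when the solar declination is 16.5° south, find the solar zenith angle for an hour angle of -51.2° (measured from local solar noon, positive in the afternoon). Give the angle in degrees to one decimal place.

52.5°

With φ = -49.0°, δ = -16.5°, H = -51.20°: sin φ sin δ = 0.2143, cos φ cos δ cos H = 0.3942, so cos θ_z = 0.6085.
θ_z = arccos(0.6085) = 52.52°.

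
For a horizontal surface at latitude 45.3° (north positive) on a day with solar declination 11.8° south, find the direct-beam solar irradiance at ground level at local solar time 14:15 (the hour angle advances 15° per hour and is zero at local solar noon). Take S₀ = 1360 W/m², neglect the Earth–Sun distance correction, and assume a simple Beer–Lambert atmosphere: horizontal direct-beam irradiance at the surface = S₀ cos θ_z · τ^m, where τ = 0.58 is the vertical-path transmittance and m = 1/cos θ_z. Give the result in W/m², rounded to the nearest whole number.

162 W/m²

Hour angle H = 15° × (14.25 − 12) = 33.75°.
cos θ_z = sin φ sin δ + cos φ cos δ cos H = (0.7108)(-0.2045) + (0.7034)(0.9789)(0.8315) = 0.4272.
Air mass m = 1/cos θ_z = 1/0.4272 = 2.341; τ^m = 0.58^2.341 = 0.2794.
Surface direct beam = 1360 × 0.4272 × 0.2794 = 162.33 W/m².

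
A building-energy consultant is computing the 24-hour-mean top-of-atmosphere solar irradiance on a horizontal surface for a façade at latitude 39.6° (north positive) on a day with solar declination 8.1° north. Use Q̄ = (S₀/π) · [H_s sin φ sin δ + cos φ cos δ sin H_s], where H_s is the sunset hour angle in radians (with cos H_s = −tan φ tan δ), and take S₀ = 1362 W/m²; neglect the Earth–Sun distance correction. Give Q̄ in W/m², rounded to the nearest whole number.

394 W/m²

The sunset hour angle satisfies cos H_s = −tan φ tan δ = -0.1177, giving H_s = 96.76°. In radians, H_s = 1.6888.
H_s sin φ sin δ = 1.6888 × 0.6374 × 0.1409 = 0.1517.
cos φ cos δ sin H_s = 0.7705 × 0.9900 × 0.9930 = 0.7575.
Q̄ = (1362/π) × (0.1517 + 0.7575) = 433.54 × 0.9092 = 394.17 W/m².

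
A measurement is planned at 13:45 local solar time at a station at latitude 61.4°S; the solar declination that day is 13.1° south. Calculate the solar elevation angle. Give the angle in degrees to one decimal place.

Hour angle H = 15° × (13.75 − 12) = 26.25°.
cos θ_z = sin(-61.4°) sin(-13.1°) + cos(-61.4°) cos(-13.1°) cos(26.25°) = 0.1990 + 0.4182 = 0.6172.
θ_z = arccos(0.6172) = 51.89°, so the elevation is 90° − 51.89° = 38.11°.

38.1°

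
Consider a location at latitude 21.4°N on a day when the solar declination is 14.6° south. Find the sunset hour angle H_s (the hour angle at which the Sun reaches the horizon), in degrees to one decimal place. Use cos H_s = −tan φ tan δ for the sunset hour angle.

−tan φ tan δ = −(0.3919)(-0.2605) = 0.1021; H_s = arccos(0.1021) = 84.14°.

84.1°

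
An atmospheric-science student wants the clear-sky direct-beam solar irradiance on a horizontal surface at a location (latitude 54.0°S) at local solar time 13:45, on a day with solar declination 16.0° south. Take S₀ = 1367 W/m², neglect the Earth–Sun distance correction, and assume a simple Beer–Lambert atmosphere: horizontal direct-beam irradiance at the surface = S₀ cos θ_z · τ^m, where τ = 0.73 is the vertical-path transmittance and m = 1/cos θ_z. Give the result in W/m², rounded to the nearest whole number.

Hour angle H = 15° × (13.75 − 12) = 26.25°.
cos θ_z = sin(-54.0°) sin(-16.0°) + cos(-54.0°) cos(-16.0°) cos(26.25°) = 0.2230 + 0.5067 = 0.7297.
Air mass m = 1/cos θ_z = 1/0.7297 = 1.370; τ^m = 0.73^1.370 = 0.6498.
Surface direct beam = 1367 × 0.7297 × 0.6498 = 648.18 W/m².

648 W/m²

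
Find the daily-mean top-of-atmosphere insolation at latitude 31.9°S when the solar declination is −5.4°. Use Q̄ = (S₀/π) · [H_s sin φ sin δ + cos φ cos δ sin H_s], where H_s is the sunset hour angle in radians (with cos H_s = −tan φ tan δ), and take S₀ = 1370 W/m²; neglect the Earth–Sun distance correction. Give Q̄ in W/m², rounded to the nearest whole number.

403 W/m²

cos H_s = −tan(-31.9°) · tan(-5.4°) = -0.0588, so H_s = arccos(-0.0588) = 93.37°. In radians, H_s = 1.6296.
H_s sin φ sin δ = 1.6296 × -0.5284 × -0.0941 = 0.0810.
cos φ cos δ sin H_s = 0.8490 × 0.9956 × 0.9983 = 0.8438.
Q̄ = (1370/π) × (0.0810 + 0.8438) = 436.08 × 0.9248 = 403.29 W/m².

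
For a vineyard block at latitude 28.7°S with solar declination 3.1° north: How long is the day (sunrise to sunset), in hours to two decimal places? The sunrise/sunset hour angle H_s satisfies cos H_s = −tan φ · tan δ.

−tan φ tan δ = −(-0.5475)(0.0542) = 0.0297; H_s = arccos(0.0297) = 88.30°.
Day length = 2 H_s / 15° h⁻¹ = 176.60° / 15 = 11.773 h.

11.77 hours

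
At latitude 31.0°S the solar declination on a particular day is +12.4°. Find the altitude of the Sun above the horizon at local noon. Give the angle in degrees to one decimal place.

46.6°

At local solar noon the hour angle is zero, so the elevation is 90° − |φ − δ| = 90° − |-31.0° − (12.4°)| = 90° − 43.4° = 46.6°.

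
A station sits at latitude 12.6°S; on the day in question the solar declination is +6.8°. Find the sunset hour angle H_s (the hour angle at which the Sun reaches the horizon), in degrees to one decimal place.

88.5°

cos H_s = −tan(-12.6°) · tan(6.8°) = 0.0267, so H_s = arccos(0.0267) = 88.47°.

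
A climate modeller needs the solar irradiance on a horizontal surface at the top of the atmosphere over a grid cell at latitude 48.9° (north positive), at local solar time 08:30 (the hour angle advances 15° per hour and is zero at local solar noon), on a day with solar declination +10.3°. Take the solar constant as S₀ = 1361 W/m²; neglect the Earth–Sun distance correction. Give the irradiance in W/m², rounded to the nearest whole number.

719 W/m²

Hour angle H = 15° × (8.5 − 12) = -52.50°.
cos θ_z = sin(48.9°) sin(10.3°) + cos(48.9°) cos(10.3°) cos(-52.50°) = 0.1347 + 0.3937 = 0.5284.
Top-of-atmosphere irradiance = S₀ cos θ_z = 1361 × 0.5284 = 719.15 W/m².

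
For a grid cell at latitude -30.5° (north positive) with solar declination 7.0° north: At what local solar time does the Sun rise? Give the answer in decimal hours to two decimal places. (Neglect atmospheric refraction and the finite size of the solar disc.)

6.28 h

−tan φ tan δ = −(-0.5890)(0.1228) = 0.0723; H_s = arccos(0.0723) = 85.85°.
Sunrise is at 12 − H_s/15 = 12 − 5.723 = 6.277 h local solar time.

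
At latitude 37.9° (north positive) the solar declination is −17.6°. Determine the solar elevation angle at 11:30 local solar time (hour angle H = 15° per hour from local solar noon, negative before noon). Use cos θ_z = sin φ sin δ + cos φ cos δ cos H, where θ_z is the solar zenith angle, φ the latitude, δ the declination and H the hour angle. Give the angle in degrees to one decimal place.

Hour angle H = 15° × (11.5 − 12) = -7.50°.
With φ = 37.9°, δ = -17.6°, H = -7.50°: sin φ sin δ = -0.1857, cos φ cos δ cos H = 0.7457, so cos θ_z = 0.5600.
θ_z = arccos(0.5600) = 55.94°, so the elevation is 90° − 55.94° = 34.06°.

34.1°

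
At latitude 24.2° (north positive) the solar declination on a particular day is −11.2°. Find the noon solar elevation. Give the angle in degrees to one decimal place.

At local solar noon the hour angle is zero, so the elevation is 90° − |φ − δ| = 90° − |24.2° − (-11.2°)| = 90° − 35.4° = 54.6°.

54.6°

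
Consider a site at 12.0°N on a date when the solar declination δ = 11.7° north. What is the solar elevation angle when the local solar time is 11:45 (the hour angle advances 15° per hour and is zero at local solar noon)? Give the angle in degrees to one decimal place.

Hour angle H = 15° × (11.75 − 12) = -3.75°.
cos θ_z = sin φ sin δ + cos φ cos δ cos H = (0.2079)(0.2028) + (0.9781)(0.9792)(0.9979) = 0.9979.
θ_z = arccos(0.9979) = 3.71°, so the elevation is 90° − 3.71° = 86.29°.

86.3°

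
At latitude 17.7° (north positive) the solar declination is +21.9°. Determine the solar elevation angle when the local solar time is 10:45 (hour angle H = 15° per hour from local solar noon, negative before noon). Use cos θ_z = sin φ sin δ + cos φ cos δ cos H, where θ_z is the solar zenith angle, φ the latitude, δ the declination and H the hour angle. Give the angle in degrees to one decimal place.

71.9°

Hour angle H = 15° × (10.75 − 12) = -18.75°.
With φ = 17.7°, δ = 21.9°, H = -18.75°: sin φ sin δ = 0.1134, cos φ cos δ cos H = 0.8370, so cos θ_z = 0.9504.
θ_z = arccos(0.9504) = 18.12°, so the elevation is 90° − 18.12° = 71.88°.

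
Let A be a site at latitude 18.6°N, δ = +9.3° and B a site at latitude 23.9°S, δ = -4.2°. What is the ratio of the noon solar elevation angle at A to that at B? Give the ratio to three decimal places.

1.148

A: 90° − |18.6 − (9.3)| = 80.70°.
B: 90° − |-23.9 − (-4.2)| = 70.30°.
Ratio A/B = 80.7000 / 70.3000 = 1.1479.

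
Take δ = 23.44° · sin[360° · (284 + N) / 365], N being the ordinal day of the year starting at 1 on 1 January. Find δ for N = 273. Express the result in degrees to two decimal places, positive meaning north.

360 × (284 + 273) / 365 = 549.370°; sin(549.370°) = -0.1628.
δ = 23.44 × -0.1628 = -3.816° ≈ -3.82°.

-3.82°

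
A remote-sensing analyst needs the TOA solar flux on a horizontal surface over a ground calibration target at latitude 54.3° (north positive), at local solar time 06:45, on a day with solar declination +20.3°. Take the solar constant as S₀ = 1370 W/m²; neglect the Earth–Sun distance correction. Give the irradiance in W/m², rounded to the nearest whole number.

Hour angle H = 15° × (6.75 − 12) = -78.75°.
cos θ_z = sin φ sin δ + cos φ cos δ cos H = (0.8121)(0.3469) + (0.5835)(0.9379)(0.1951) = 0.3885.
Top-of-atmosphere irradiance = S₀ cos θ_z = 1370 × 0.3885 = 532.25 W/m².

532 W/m²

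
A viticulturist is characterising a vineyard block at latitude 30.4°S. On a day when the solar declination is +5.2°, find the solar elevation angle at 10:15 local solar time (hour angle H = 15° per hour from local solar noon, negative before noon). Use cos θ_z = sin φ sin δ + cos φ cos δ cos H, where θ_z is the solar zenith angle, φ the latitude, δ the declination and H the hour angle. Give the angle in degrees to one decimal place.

Hour angle H = 15° × (10.25 − 12) = -26.25°.
cos θ_z = sin φ sin δ + cos φ cos δ cos H = (-0.5060)(0.0906) + (0.8625)(0.9959)(0.8969) = 0.7246.
θ_z = arccos(0.7246) = 43.56°, so the elevation is 90° − 43.56° = 46.44°.

46.4°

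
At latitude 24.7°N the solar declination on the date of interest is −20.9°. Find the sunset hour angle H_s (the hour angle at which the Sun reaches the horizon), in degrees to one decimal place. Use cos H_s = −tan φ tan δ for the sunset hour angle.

79.9°

−tan φ tan δ = −(0.4599)(-0.3819) = 0.1756; H_s = arccos(0.1756) = 79.89°.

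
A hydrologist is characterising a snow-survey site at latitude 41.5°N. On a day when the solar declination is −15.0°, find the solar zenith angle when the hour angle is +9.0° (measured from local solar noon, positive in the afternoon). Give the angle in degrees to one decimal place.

cos θ_z = sin(41.5°) sin(-15.0°) + cos(41.5°) cos(-15.0°) cos(9.00°) = -0.1715 + 0.7145 = 0.5430.
θ_z = arccos(0.5430) = 57.11°.

57.1°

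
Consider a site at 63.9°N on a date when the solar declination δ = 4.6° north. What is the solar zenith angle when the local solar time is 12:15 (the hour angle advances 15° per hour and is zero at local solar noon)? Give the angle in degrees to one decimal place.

59.4°

Hour angle H = 15° × (12.25 − 12) = 3.75°.
cos θ_z = sin(63.9°) sin(4.6°) + cos(63.9°) cos(4.6°) cos(3.75°) = 0.0720 + 0.4376 = 0.5096.
θ_z = arccos(0.5096) = 59.36°.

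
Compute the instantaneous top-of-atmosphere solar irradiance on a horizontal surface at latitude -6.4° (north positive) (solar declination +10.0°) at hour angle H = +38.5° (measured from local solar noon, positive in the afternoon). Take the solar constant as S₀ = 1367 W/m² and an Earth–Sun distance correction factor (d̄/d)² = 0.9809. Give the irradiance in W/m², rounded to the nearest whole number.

cos θ_z = sin φ sin δ + cos φ cos δ cos H = (-0.1115)(0.1736) + (0.9938)(0.9848)(0.7826) = 0.7466.
Top-of-atmosphere irradiance = S₀ (d̄/d)² cos θ_z = 1367 × 0.9809 × 0.7466 = 1001.11 W/m².

1001 W/m²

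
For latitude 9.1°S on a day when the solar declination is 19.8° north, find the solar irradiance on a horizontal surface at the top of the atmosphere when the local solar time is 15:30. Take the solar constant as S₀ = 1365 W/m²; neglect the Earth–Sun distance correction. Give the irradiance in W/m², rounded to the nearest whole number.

699 W/m²

Hour angle H = 15° × (15.5 − 12) = 52.50°.
With φ = -9.1°, δ = 19.8°, H = 52.50°: sin φ sin δ = -0.0536, cos φ cos δ cos H = 0.5656, so cos θ_z = 0.5120.
Top-of-atmosphere irradiance = S₀ cos θ_z = 1365 × 0.5120 = 698.88 W/m².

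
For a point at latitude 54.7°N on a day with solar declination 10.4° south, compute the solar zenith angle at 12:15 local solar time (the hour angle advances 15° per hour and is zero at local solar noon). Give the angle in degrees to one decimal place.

Hour angle H = 15° × (12.25 − 12) = 3.75°.
cos θ_z = sin(54.7°) sin(-10.4°) + cos(54.7°) cos(-10.4°) cos(3.75°) = -0.1473 + 0.5671 = 0.4198.
θ_z = arccos(0.4198) = 65.18°.

65.2°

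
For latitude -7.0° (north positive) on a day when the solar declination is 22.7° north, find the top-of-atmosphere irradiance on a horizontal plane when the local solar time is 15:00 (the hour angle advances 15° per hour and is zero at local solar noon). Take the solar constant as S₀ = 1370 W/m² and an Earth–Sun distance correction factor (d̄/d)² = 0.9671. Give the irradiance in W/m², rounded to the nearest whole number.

Hour angle H = 15° × (15 − 12) = 45.00°.
cos θ_z = sin(-7.0°) sin(22.7°) + cos(-7.0°) cos(22.7°) cos(45.00°) = -0.0470 + 0.6475 = 0.6005.
Top-of-atmosphere irradiance = S₀ (d̄/d)² cos θ_z = 1370 × 0.9671 × 0.6005 = 795.62 W/m².

796 W/m²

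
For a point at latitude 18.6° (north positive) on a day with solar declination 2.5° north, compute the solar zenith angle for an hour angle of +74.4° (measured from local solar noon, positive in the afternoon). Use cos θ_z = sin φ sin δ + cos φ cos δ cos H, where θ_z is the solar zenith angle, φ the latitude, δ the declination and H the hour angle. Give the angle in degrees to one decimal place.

74.4°

cos θ_z = sin(18.6°) sin(2.5°) + cos(18.6°) cos(2.5°) cos(74.40°) = 0.0139 + 0.2546 = 0.2685.
θ_z = arccos(0.2685) = 74.42°.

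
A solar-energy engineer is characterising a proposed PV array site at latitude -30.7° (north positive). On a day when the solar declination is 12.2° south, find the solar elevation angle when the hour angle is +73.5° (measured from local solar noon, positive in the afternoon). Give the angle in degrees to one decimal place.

cos θ_z = sin(-30.7°) sin(-12.2°) + cos(-30.7°) cos(-12.2°) cos(73.50°) = 0.1079 + 0.2387 = 0.3466.
θ_z = arccos(0.3466) = 69.72°, so the elevation is 90° − 69.72° = 20.28°.

20.3°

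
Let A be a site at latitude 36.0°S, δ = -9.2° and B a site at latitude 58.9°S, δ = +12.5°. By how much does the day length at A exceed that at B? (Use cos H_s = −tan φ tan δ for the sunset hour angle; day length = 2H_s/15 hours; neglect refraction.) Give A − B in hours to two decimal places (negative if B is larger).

+3.78 h

A: H_s = arccos(−tan -36.0° · tan -9.2°) = 96.76°, so 2H_s/15 = 12.9013 h.
B: H_s = arccos(−tan -58.9° · tan 12.5°) = 68.44°, so 2H_s/15 = 9.1253 h.
A − B = 12.9013 − 9.1253 = 3.7760 h.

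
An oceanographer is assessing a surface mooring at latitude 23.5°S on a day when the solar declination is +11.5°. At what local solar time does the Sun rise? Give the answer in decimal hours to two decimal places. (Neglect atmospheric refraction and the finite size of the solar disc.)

6.34 h

−tan φ tan δ = −(-0.4348)(0.2035) = 0.0885; H_s = arccos(0.0885) = 84.92°.
Sunrise is at 12 − H_s/15 = 12 − 5.661 = 6.339 h local solar time.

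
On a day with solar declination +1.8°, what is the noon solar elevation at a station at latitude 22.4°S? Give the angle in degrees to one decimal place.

At local solar noon the hour angle is zero, so the elevation is 90° − |φ − δ| = 90° − |-22.4° − (1.8°)| = 90° − 24.2° = 65.8°.

65.8°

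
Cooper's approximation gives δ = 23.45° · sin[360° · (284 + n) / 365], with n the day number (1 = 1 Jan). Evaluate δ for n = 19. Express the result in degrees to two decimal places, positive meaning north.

-20.54°

360 × (284 + 19) / 365 = 298.849°; sin(298.849°) = -0.8759.
δ = 23.45 × -0.8759 = -20.540° ≈ -20.54°.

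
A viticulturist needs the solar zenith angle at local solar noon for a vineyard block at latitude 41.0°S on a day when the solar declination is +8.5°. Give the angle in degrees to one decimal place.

At local solar noon the hour angle is zero, so the zenith angle is |φ − δ| = |-41.0° − (8.5°)| = 49.5°.

49.5°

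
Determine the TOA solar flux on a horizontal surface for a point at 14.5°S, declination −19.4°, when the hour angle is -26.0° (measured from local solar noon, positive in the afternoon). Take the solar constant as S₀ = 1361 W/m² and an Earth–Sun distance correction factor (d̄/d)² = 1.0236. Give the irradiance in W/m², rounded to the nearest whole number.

cos θ_z = sin(-14.5°) sin(-19.4°) + cos(-14.5°) cos(-19.4°) cos(-26.00°) = 0.0832 + 0.8208 = 0.9040.
Top-of-atmosphere irradiance = S₀ (d̄/d)² cos θ_z = 1361 × 1.0236 × 0.9040 = 1259.38 W/m².

1259 W/m²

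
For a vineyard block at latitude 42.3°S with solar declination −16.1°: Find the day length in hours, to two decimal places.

14.03 hours

cos H_s = −tan(-42.3°) · tan(-16.1°) = -0.2626, so H_s = arccos(-0.2626) = 105.22°.
Day length = 2 H_s / 15° h⁻¹ = 210.44° / 15 = 14.029 h.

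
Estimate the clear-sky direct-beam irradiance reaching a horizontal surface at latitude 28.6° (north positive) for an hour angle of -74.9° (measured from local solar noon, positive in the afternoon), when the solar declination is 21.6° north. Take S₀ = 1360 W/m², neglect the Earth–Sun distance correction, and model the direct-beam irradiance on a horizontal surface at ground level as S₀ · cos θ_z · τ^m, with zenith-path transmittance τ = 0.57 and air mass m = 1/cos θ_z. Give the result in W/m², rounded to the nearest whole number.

With φ = 28.6°, δ = 21.6°, H = -74.90°: sin φ sin δ = 0.1762, cos φ cos δ cos H = 0.2127, so cos θ_z = 0.3889.
Air mass m = 1/cos θ_z = 1/0.3889 = 2.571; τ^m = 0.57^2.571 = 0.2357.
Surface direct beam = 1360 × 0.3889 × 0.2357 = 124.66 W/m².

125 W/m²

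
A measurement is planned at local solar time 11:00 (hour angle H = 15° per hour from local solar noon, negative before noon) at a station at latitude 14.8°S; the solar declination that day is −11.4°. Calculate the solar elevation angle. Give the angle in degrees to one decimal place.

75.0°

Hour angle H = 15° × (11 − 12) = -15.00°.
cos θ_z = sin φ sin δ + cos φ cos δ cos H = (-0.2554)(-0.1977) + (0.9668)(0.9803)(0.9659) = 0.9659.
θ_z = arccos(0.9659) = 15.01°, so the elevation is 90° − 15.01° = 74.99°.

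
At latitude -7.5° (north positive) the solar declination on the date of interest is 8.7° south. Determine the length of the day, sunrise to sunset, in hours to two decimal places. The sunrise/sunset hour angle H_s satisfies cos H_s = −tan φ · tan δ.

12.15 hours

The sunset hour angle satisfies cos H_s = −tan φ tan δ = -0.0201, giving H_s = 91.15°.
Day length = 2 H_s / 15° h⁻¹ = 182.30° / 15 = 12.153 h.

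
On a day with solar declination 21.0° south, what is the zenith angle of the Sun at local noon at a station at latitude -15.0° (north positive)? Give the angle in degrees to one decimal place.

At local solar noon the hour angle is zero, so the zenith angle is |φ − δ| = |-15.0° − (-21.0°)| = 6.0°.

6.0°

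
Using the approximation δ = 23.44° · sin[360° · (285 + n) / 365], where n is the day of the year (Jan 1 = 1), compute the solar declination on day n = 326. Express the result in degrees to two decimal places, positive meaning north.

360 × (285 + 326) / 365 = 602.630°; sin(602.630°) = -0.8881.
δ = 23.44 × -0.8881 = -20.817° ≈ -20.82°.

-20.82°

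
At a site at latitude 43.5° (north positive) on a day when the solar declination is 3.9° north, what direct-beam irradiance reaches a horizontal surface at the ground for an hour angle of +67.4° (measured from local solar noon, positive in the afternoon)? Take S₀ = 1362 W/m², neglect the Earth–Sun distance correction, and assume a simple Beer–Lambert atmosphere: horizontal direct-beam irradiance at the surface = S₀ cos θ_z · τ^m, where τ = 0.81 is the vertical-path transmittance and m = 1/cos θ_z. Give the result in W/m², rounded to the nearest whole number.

cos θ_z = sin φ sin δ + cos φ cos δ cos H = (0.6884)(0.0680) + (0.7254)(0.9977)(0.3843) = 0.3249.
Air mass m = 1/cos θ_z = 1/0.3249 = 3.078; τ^m = 0.81^3.078 = 0.5228.
Surface direct beam = 1362 × 0.3249 × 0.5228 = 231.35 W/m².

231 W/m²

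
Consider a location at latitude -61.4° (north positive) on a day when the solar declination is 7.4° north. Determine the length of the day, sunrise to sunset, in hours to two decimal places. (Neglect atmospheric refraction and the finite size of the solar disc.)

10.16 hours

The sunset hour angle satisfies cos H_s = −tan φ tan δ = 0.2382, giving H_s = 76.22°.
Day length = 2 H_s / 15° h⁻¹ = 152.44° / 15 = 10.163 h.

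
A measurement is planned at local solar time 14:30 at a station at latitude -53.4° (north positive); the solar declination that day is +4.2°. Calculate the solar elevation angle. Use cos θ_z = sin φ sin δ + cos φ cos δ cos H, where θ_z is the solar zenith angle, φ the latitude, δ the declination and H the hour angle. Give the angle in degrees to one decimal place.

24.4°

Hour angle H = 15° × (14.5 − 12) = 37.50°.
With φ = -53.4°, δ = 4.2°, H = 37.50°: sin φ sin δ = -0.0588, cos φ cos δ cos H = 0.4717, so cos θ_z = 0.4129.
θ_z = arccos(0.4129) = 65.61°, so the elevation is 90° − 65.61° = 24.39°.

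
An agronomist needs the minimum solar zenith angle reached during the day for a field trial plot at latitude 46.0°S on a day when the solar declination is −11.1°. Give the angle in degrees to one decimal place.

At local solar noon the hour angle is zero, so the zenith angle is |φ − δ| = |-46.0° − (-11.1°)| = 34.9°.

34.9°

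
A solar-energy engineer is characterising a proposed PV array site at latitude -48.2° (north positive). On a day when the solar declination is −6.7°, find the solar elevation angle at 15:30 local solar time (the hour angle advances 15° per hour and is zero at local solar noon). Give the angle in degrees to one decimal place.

Hour angle H = 15° × (15.5 − 12) = 52.50°.
cos θ_z = sin φ sin δ + cos φ cos δ cos H = (-0.7455)(-0.1167) + (0.6665)(0.9932)(0.6088) = 0.4900.
θ_z = arccos(0.4900) = 60.66°, so the elevation is 90° − 60.66° = 29.34°.

29.3°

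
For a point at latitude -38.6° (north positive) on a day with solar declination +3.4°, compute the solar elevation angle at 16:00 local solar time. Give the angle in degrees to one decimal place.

20.7°

Hour angle H = 15° × (16 − 12) = 60.00°.
With φ = -38.6°, δ = 3.4°, H = 60.00°: sin φ sin δ = -0.0370, cos φ cos δ cos H = 0.3901, so cos θ_z = 0.3531.
θ_z = arccos(0.3531) = 69.32°, so the elevation is 90° − 69.32° = 20.68°.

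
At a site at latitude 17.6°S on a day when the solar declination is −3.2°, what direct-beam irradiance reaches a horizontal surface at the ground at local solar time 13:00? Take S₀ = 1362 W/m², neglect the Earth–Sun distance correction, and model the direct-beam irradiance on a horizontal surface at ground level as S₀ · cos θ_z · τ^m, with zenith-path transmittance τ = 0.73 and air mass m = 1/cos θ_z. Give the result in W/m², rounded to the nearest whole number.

Hour angle H = 15° × (13 − 12) = 15.00°.
cos θ_z = sin φ sin δ + cos φ cos δ cos H = (-0.3024)(-0.0558) + (0.9532)(0.9984)(0.9659) = 0.9361.
Air mass m = 1/cos θ_z = 1/0.9361 = 1.068; τ^m = 0.73^1.068 = 0.7145.
Surface direct beam = 1362 × 0.9361 × 0.7145 = 910.96 W/m².

911 W/m²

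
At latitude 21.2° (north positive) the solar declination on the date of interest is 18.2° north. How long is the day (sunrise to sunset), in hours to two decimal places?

cos H_s = −tan(21.2°) · tan(18.2°) = -0.1275, so H_s = arccos(-0.1275) = 97.33°.
Day length = 2 H_s / 15° h⁻¹ = 194.66° / 15 = 12.977 h.

12.98 hours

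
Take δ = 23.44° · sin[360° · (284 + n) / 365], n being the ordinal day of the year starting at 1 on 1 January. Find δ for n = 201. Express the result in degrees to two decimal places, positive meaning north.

360 × (284 + 201) / 365 = 478.356°; sin(478.356°) = 0.8800.
δ = 23.44 × 0.8800 = 20.627° ≈ +20.63°.

+20.63°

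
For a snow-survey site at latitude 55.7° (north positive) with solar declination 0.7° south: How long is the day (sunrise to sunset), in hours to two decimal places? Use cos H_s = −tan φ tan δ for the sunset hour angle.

−tan φ tan δ = −(1.4659)(-0.0122) = 0.0179; H_s = arccos(0.0179) = 88.97°.
Day length = 2 H_s / 15° h⁻¹ = 177.94° / 15 = 11.863 h.

11.86 hours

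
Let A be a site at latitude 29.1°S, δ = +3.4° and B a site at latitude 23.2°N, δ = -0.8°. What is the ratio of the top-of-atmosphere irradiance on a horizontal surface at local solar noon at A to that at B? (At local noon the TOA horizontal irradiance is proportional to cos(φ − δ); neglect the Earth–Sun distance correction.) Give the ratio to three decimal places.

0.923

A: cos θ_z = cos(-29.1° − (3.4°)) = 0.8434.
B: cos θ_z = cos(23.2° − (-0.8°)) = 0.9135.
Ratio A/B = 0.8434 / 0.9135 = 0.9233.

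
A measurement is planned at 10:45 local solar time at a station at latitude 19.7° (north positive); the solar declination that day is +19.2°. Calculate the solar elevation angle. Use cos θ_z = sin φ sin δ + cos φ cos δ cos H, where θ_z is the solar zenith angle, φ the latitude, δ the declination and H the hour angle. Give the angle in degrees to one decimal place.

Hour angle H = 15° × (10.75 − 12) = -18.75°.
cos θ_z = sin φ sin δ + cos φ cos δ cos H = (0.3371)(0.3289) + (0.9415)(0.9444)(0.9469) = 0.9528.
θ_z = arccos(0.9528) = 17.67°, so the elevation is 90° − 17.67° = 72.33°.

72.3°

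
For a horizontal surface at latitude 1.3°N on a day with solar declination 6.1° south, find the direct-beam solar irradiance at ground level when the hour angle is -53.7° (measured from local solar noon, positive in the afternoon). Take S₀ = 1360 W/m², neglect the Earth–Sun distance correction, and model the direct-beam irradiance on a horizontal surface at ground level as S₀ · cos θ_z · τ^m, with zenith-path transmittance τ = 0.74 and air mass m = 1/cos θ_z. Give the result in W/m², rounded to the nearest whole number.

477 W/m²

cos θ_z = sin(1.3°) sin(-6.1°) + cos(1.3°) cos(-6.1°) cos(-53.70°) = -0.0024 + 0.5885 = 0.5861.
Air mass m = 1/cos θ_z = 1/0.5861 = 1.706; τ^m = 0.74^1.706 = 0.5983.
Surface direct beam = 1360 × 0.5861 × 0.5983 = 476.90 W/m².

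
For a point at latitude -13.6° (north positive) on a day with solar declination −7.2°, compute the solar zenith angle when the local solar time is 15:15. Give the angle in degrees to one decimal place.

Hour angle H = 15° × (15.25 − 12) = 48.75°.
cos θ_z = sin(-13.6°) sin(-7.2°) + cos(-13.6°) cos(-7.2°) cos(48.75°) = 0.0295 + 0.6358 = 0.6653.
θ_z = arccos(0.6653) = 48.29°.

48.3°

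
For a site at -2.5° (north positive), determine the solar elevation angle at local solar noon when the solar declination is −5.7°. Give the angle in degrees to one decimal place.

86.8°

At local solar noon the hour angle is zero, so the elevation is 90° − |φ − δ| = 90° − |-2.5° − (-5.7°)| = 90° − 3.2° = 86.8°.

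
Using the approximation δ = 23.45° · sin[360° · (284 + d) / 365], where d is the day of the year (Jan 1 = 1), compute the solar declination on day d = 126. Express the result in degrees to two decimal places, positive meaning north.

+16.40°

360 × (284 + 126) / 365 = 404.384°; sin(404.384°) = 0.6995.
δ = 23.45 × 0.6995 = 16.403° ≈ +16.40°.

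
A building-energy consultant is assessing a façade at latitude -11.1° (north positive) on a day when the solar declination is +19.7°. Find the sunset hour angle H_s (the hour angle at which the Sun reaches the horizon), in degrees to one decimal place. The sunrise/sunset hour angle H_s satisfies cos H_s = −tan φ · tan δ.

cos H_s = −tan(-11.1°) · tan(19.7°) = 0.0702, so H_s = arccos(0.0702) = 85.97°.

86.0°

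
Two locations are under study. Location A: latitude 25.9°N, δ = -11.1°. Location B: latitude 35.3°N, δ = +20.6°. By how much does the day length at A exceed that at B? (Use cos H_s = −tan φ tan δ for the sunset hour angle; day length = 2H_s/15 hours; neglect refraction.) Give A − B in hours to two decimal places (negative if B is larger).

A: H_s = arccos(−tan 25.9° · tan -11.1°) = 84.53°, so 2H_s/15 = 11.2707 h.
B: H_s = arccos(−tan 35.3° · tan 20.6°) = 105.43°, so 2H_s/15 = 14.0573 h.
A − B = 11.2707 − 14.0573 = -2.7866 h.

-2.79 h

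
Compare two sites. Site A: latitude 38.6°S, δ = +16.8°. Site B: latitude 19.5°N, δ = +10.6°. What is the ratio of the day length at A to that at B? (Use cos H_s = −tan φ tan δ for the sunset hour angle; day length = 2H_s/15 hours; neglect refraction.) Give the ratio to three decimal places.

0.811

A: H_s = arccos(−tan -38.6° · tan 16.8°) = 76.05°, so 2H_s/15 = 10.1400 h.
B: H_s = arccos(−tan 19.5° · tan 10.6°) = 93.80°, so 2H_s/15 = 12.5067 h.
Ratio A/B = 10.1400 / 12.5067 = 0.8108.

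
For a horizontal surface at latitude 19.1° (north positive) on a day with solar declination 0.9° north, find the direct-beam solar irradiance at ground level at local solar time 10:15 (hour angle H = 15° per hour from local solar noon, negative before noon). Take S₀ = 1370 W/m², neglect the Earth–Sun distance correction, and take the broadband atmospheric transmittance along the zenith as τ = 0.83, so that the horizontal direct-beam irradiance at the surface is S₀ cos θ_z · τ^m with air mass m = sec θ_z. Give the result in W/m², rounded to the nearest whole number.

Hour angle H = 15° × (10.25 − 12) = -26.25°.
cos θ_z = sin φ sin δ + cos φ cos δ cos H = (0.3272)(0.0157) + (0.9449)(0.9999)(0.8969) = 0.8525.
Air mass m = 1/cos θ_z = 1/0.8525 = 1.173; τ^m = 0.83^1.173 = 0.8037.
Surface direct beam = 1370 × 0.8525 × 0.8037 = 938.66 W/m².

939 W/m²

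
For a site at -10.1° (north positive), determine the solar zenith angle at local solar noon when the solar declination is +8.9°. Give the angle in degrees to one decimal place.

19.0°

At local solar noon the hour angle is zero, so the zenith angle is |φ − δ| = |-10.1° − (8.9°)| = 19.0°.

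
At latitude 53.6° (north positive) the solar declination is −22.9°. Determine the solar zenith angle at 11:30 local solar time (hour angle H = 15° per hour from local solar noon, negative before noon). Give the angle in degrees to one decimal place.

76.8°

Hour angle H = 15° × (11.5 − 12) = -7.50°.
cos θ_z = sin φ sin δ + cos φ cos δ cos H = (0.8049)(-0.3891) + (0.5934)(0.9212)(0.9914) = 0.2288.
θ_z = arccos(0.2288) = 76.77°.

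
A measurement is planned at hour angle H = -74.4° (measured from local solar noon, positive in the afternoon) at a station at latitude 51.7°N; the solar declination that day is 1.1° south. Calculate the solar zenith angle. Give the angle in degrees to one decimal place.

81.3°

cos θ_z = sin φ sin δ + cos φ cos δ cos H = (0.7848)(-0.0192) + (0.6198)(0.9998)(0.2689) = 0.1516.
θ_z = arccos(0.1516) = 81.28°.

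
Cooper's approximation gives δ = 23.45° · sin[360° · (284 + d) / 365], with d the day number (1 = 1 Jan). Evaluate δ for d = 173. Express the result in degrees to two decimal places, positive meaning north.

360 × (284 + 173) / 365 = 450.740°; sin(450.740°) = 0.9999.
δ = 23.45 × 0.9999 = 23.448° ≈ +23.45°.

+23.45°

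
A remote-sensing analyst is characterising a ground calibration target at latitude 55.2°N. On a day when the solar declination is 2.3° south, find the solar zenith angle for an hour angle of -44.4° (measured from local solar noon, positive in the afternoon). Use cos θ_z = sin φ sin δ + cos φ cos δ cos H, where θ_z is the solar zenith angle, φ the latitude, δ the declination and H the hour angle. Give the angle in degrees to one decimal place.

68.0°

With φ = 55.2°, δ = -2.3°, H = -44.40°: sin φ sin δ = -0.0330, cos φ cos δ cos H = 0.4074, so cos θ_z = 0.3744.
θ_z = arccos(0.3744) = 68.01°.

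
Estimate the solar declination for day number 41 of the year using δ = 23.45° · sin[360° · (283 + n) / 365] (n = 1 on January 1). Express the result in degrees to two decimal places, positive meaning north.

-15.21°

360 × (283 + 41) / 365 = 319.562°; sin(319.562°) = -0.6486.
δ = 23.45 × -0.6486 = -15.210° ≈ -15.21°.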